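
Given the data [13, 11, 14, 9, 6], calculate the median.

11

Step 1: Sort the data in ascending order: [6, 9, 11, 13, 14]
Step 2: The number of values is n = 5.
Step 3: Since n is odd, the median is the middle value at position 3: 11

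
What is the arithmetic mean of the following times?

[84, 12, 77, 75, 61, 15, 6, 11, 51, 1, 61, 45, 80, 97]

48.2857

Step 1: Sum all values: 84 + 12 + 77 + 75 + 61 + 15 + 6 + 11 + 51 + 1 + 61 + 45 + 80 + 97 = 676
Step 2: Count the number of values: n = 14
Step 3: Mean = sum / n = 676 / 14 = 48.2857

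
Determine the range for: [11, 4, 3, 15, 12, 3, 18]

15

Step 1: Identify the maximum value: max = 18
Step 2: Identify the minimum value: min = 3
Step 3: Range = max - min = 18 - 3 = 15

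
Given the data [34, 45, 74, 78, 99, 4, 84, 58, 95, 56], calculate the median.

66

Step 1: Sort the data in ascending order: [4, 34, 45, 56, 58, 74, 78, 84, 95, 99]
Step 2: The number of values is n = 10.
Step 3: Since n is even, the median is the average of positions 5 and 6:
  Median = (58 + 74) / 2 = 66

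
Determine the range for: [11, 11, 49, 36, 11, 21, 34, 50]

39

Step 1: Identify the maximum value: max = 50
Step 2: Identify the minimum value: min = 11
Step 3: Range = max - min = 50 - 11 = 39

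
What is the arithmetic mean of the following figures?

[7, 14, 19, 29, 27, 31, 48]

25

Step 1: Sum all values: 7 + 14 + 19 + 29 + 27 + 31 + 48 = 175
Step 2: Count the number of values: n = 7
Step 3: Mean = sum / n = 175 / 7 = 25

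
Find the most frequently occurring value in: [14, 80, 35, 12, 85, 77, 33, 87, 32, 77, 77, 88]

77

Step 1: Count the frequency of each value:
  12: appears 1 time(s)
  14: appears 1 time(s)
  32: appears 1 time(s)
  33: appears 1 time(s)
  35: appears 1 time(s)
  77: appears 3 time(s)
  80: appears 1 time(s)
  85: appears 1 time(s)
  87: appears 1 time(s)
  88: appears 1 time(s)
Step 2: The value 77 appears most frequently (3 times).
Step 3: Mode = 77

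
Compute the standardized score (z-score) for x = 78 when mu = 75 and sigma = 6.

0.5

Step 1: Recall the z-score formula: z = (x - mu) / sigma
Step 2: Substitute values: z = (78 - 75) / 6
Step 3: z = 3 / 6 = 0.5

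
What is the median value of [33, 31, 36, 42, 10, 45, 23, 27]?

32

Step 1: Sort the data in ascending order: [10, 23, 27, 31, 33, 36, 42, 45]
Step 2: The number of values is n = 8.
Step 3: Since n is even, the median is the average of positions 4 and 5:
  Median = (31 + 33) / 2 = 32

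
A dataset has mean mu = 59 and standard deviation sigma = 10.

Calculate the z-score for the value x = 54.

-0.5

Step 1: Recall the z-score formula: z = (x - mu) / sigma
Step 2: Substitute values: z = (54 - 59) / 10
Step 3: z = -5 / 10 = -0.5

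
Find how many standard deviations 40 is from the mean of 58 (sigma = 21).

-0.8571

Step 1: Recall the z-score formula: z = (x - mu) / sigma
Step 2: Substitute values: z = (40 - 58) / 21
Step 3: z = -18 / 21 = -0.8571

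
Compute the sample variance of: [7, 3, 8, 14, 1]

25.3

Step 1: Compute the mean: (7 + 3 + 8 + 14 + 1) / 5 = 6.6
Step 2: Compute squared deviations from the mean:
  (7 - 6.6)^2 = 0.16
  (3 - 6.6)^2 = 12.96
  (8 - 6.6)^2 = 1.96
  (14 - 6.6)^2 = 54.76
  (1 - 6.6)^2 = 31.36
Step 3: Sum of squared deviations = 101.2
Step 4: Sample variance = 101.2 / 4 = 25.3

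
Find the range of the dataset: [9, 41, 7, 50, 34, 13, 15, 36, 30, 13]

43

Step 1: Identify the maximum value: max = 50
Step 2: Identify the minimum value: min = 7
Step 3: Range = max - min = 50 - 7 = 43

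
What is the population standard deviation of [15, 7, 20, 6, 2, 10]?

5.9722

Step 1: Compute the mean: 10
Step 2: Sum of squared deviations from the mean: 214
Step 3: Population variance = 214 / 6 = 35.6667
Step 4: Standard deviation = sqrt(35.6667) = 5.9722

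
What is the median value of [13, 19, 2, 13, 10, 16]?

13

Step 1: Sort the data in ascending order: [2, 10, 13, 13, 16, 19]
Step 2: The number of values is n = 6.
Step 3: Since n is even, the median is the average of positions 3 and 4:
  Median = (13 + 13) / 2 = 13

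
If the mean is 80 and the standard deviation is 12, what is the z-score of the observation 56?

-2

Step 1: Recall the z-score formula: z = (x - mu) / sigma
Step 2: Substitute values: z = (56 - 80) / 12
Step 3: z = -24 / 12 = -2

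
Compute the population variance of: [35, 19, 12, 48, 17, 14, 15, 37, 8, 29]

154.24

Step 1: Compute the mean: (35 + 19 + 12 + 48 + 17 + 14 + 15 + 37 + 8 + 29) / 10 = 23.4
Step 2: Compute squared deviations from the mean:
  (35 - 23.4)^2 = 134.56
  (19 - 23.4)^2 = 19.36
  (12 - 23.4)^2 = 129.96
  (48 - 23.4)^2 = 605.16
  (17 - 23.4)^2 = 40.96
  (14 - 23.4)^2 = 88.36
  (15 - 23.4)^2 = 70.56
  (37 - 23.4)^2 = 184.96
  (8 - 23.4)^2 = 237.16
  (29 - 23.4)^2 = 31.36
Step 3: Sum of squared deviations = 1542.4
Step 4: Population variance = 1542.4 / 10 = 154.24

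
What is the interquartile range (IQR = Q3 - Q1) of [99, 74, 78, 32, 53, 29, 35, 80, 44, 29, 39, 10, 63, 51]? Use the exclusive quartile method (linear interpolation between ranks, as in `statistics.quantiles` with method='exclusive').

43.75

Step 1: Sort the data: [10, 29, 29, 32, 35, 39, 44, 51, 53, 63, 74, 78, 80, 99]
Step 2: n = 14
Step 3: Using the exclusive quartile method:
  Q1 = 31.25
  Q2 (median) = 47.5
  Q3 = 75
  IQR = Q3 - Q1 = 75 - 31.25 = 43.75
Step 4: IQR = 43.75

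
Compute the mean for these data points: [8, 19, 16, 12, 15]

14

Step 1: Sum all values: 8 + 19 + 16 + 12 + 15 = 70
Step 2: Count the number of values: n = 5
Step 3: Mean = sum / n = 70 / 5 = 14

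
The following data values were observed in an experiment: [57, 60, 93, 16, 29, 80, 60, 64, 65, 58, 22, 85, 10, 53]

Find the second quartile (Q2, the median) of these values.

59

Step 1: Sort the data: [10, 16, 22, 29, 53, 57, 58, 60, 60, 64, 65, 80, 85, 93]
Step 2: n = 14
Step 3: Q2 is the median. Since n is even, it is the average of the values at positions 7 and 8:
  Q2 = (58 + 60) / 2 = 59
Step 4: Q2 = 59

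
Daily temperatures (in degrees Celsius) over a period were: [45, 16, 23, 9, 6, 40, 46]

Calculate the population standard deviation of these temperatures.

15.8282

Step 1: Compute the mean: 26.4286
Step 2: Sum of squared deviations from the mean: 1753.7143
Step 3: Population variance = 1753.7143 / 7 = 250.5306
Step 4: Standard deviation = sqrt(250.5306) = 15.8282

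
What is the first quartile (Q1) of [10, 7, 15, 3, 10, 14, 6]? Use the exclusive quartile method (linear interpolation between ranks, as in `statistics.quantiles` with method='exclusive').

6

Step 1: Sort the data: [3, 6, 7, 10, 10, 14, 15]
Step 2: n = 7
Step 3: Using the exclusive quartile method:
  Q1 = 6
  Q2 (median) = 10
  Q3 = 14
  IQR = Q3 - Q1 = 14 - 6 = 8
Step 4: Q1 = 6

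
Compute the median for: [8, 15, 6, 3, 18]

8

Step 1: Sort the data in ascending order: [3, 6, 8, 15, 18]
Step 2: The number of values is n = 5.
Step 3: Since n is odd, the median is the middle value at position 3: 8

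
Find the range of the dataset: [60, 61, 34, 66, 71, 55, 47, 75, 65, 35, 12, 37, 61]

63

Step 1: Identify the maximum value: max = 75
Step 2: Identify the minimum value: min = 12
Step 3: Range = max - min = 75 - 12 = 63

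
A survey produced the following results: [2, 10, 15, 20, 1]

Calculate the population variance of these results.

53.84

Step 1: Compute the mean: (2 + 10 + 15 + 20 + 1) / 5 = 9.6
Step 2: Compute squared deviations from the mean:
  (2 - 9.6)^2 = 57.76
  (10 - 9.6)^2 = 0.16
  (15 - 9.6)^2 = 29.16
  (20 - 9.6)^2 = 108.16
  (1 - 9.6)^2 = 73.96
Step 3: Sum of squared deviations = 269.2
Step 4: Population variance = 269.2 / 5 = 53.84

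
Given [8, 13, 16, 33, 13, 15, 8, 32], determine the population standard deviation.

9.2162

Step 1: Compute the mean: 17.25
Step 2: Sum of squared deviations from the mean: 679.5
Step 3: Population variance = 679.5 / 8 = 84.9375
Step 4: Standard deviation = sqrt(84.9375) = 9.2162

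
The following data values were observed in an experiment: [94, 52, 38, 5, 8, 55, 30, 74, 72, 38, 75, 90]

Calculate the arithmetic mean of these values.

52.5833

Step 1: Sum all values: 94 + 52 + 38 + 5 + 8 + 55 + 30 + 74 + 72 + 38 + 75 + 90 = 631
Step 2: Count the number of values: n = 12
Step 3: Mean = sum / n = 631 / 12 = 52.5833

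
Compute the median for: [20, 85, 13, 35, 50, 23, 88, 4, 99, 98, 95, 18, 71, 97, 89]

71

Step 1: Sort the data in ascending order: [4, 13, 18, 20, 23, 35, 50, 71, 85, 88, 89, 95, 97, 98, 99]
Step 2: The number of values is n = 15.
Step 3: Since n is odd, the median is the middle value at position 8: 71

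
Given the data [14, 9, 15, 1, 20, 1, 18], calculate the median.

14

Step 1: Sort the data in ascending order: [1, 1, 9, 14, 15, 18, 20]
Step 2: The number of values is n = 7.
Step 3: Since n is odd, the median is the middle value at position 4: 14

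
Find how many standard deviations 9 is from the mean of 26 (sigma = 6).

-2.8333

Step 1: Recall the z-score formula: z = (x - mu) / sigma
Step 2: Substitute values: z = (9 - 26) / 6
Step 3: z = -17 / 6 = -2.8333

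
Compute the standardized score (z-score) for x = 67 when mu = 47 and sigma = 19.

1.0526

Step 1: Recall the z-score formula: z = (x - mu) / sigma
Step 2: Substitute values: z = (67 - 47) / 19
Step 3: z = 20 / 19 = 1.0526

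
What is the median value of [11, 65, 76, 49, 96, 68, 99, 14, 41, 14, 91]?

65

Step 1: Sort the data in ascending order: [11, 14, 14, 41, 49, 65, 68, 76, 91, 96, 99]
Step 2: The number of values is n = 11.
Step 3: Since n is odd, the median is the middle value at position 6: 65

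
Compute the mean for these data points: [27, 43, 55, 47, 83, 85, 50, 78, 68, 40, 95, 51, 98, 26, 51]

59.8

Step 1: Sum all values: 27 + 43 + 55 + 47 + 83 + 85 + 50 + 78 + 68 + 40 + 95 + 51 + 98 + 26 + 51 = 897
Step 2: Count the number of values: n = 15
Step 3: Mean = sum / n = 897 / 15 = 59.8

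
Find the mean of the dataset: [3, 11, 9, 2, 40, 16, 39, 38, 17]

19.4444

Step 1: Sum all values: 3 + 11 + 9 + 2 + 40 + 16 + 39 + 38 + 17 = 175
Step 2: Count the number of values: n = 9
Step 3: Mean = sum / n = 175 / 9 = 19.4444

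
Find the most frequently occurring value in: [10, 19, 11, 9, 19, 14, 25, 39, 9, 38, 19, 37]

19

Step 1: Count the frequency of each value:
  9: appears 2 time(s)
  10: appears 1 time(s)
  11: appears 1 time(s)
  14: appears 1 time(s)
  19: appears 3 time(s)
  25: appears 1 time(s)
  37: appears 1 time(s)
  38: appears 1 time(s)
  39: appears 1 time(s)
Step 2: The value 19 appears most frequently (3 times).
Step 3: Mode = 19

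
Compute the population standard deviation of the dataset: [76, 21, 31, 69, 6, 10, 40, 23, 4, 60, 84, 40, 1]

27.5183

Step 1: Compute the mean: 35.7692
Step 2: Sum of squared deviations from the mean: 9844.3077
Step 3: Population variance = 9844.3077 / 13 = 757.2544
Step 4: Standard deviation = sqrt(757.2544) = 27.5183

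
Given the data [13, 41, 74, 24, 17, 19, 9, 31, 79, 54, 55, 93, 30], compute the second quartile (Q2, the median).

31

Step 1: Sort the data: [9, 13, 17, 19, 24, 30, 31, 41, 54, 55, 74, 79, 93]
Step 2: n = 13
Step 3: Q2 is the median. Since n is odd, it is the middle value at position 7: 31
Step 4: Q2 = 31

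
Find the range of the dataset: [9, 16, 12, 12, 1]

15

Step 1: Identify the maximum value: max = 16
Step 2: Identify the minimum value: min = 1
Step 3: Range = max - min = 16 - 1 = 15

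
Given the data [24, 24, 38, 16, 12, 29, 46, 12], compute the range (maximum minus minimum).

34

Step 1: Identify the maximum value: max = 46
Step 2: Identify the minimum value: min = 12
Step 3: Range = max - min = 46 - 12 = 34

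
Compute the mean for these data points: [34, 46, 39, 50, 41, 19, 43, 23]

36.875

Step 1: Sum all values: 34 + 46 + 39 + 50 + 41 + 19 + 43 + 23 = 295
Step 2: Count the number of values: n = 8
Step 3: Mean = sum / n = 295 / 8 = 36.875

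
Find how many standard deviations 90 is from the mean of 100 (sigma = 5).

-2

Step 1: Recall the z-score formula: z = (x - mu) / sigma
Step 2: Substitute values: z = (90 - 100) / 5
Step 3: z = -10 / 5 = -2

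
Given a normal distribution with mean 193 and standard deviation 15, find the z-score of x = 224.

2.0667

Step 1: Recall the z-score formula: z = (x - mu) / sigma
Step 2: Substitute values: z = (224 - 193) / 15
Step 3: z = 31 / 15 = 2.0667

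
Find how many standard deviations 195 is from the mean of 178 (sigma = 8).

2.125

Step 1: Recall the z-score formula: z = (x - mu) / sigma
Step 2: Substitute values: z = (195 - 178) / 8
Step 3: z = 17 / 8 = 2.125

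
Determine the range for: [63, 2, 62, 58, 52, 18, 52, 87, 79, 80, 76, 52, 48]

85

Step 1: Identify the maximum value: max = 87
Step 2: Identify the minimum value: min = 2
Step 3: Range = max - min = 87 - 2 = 85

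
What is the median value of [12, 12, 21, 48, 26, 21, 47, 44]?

23.5

Step 1: Sort the data in ascending order: [12, 12, 21, 21, 26, 44, 47, 48]
Step 2: The number of values is n = 8.
Step 3: Since n is even, the median is the average of positions 4 and 5:
  Median = (21 + 26) / 2 = 23.5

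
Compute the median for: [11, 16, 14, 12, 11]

12

Step 1: Sort the data in ascending order: [11, 11, 12, 14, 16]
Step 2: The number of values is n = 5.
Step 3: Since n is odd, the median is the middle value at position 3: 12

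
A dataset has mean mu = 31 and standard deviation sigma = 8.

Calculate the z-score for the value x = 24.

-0.875

Step 1: Recall the z-score formula: z = (x - mu) / sigma
Step 2: Substitute values: z = (24 - 31) / 8
Step 3: z = -7 / 8 = -0.875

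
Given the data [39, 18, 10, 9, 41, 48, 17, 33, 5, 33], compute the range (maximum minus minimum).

43

Step 1: Identify the maximum value: max = 48
Step 2: Identify the minimum value: min = 5
Step 3: Range = max - min = 48 - 5 = 43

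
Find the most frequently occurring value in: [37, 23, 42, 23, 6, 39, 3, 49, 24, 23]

23

Step 1: Count the frequency of each value:
  3: appears 1 time(s)
  6: appears 1 time(s)
  23: appears 3 time(s)
  24: appears 1 time(s)
  37: appears 1 time(s)
  39: appears 1 time(s)
  42: appears 1 time(s)
  49: appears 1 time(s)
Step 2: The value 23 appears most frequently (3 times).
Step 3: Mode = 23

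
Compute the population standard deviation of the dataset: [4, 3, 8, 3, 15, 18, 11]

5.5915

Step 1: Compute the mean: 8.8571
Step 2: Sum of squared deviations from the mean: 218.8571
Step 3: Population variance = 218.8571 / 7 = 31.2653
Step 4: Standard deviation = sqrt(31.2653) = 5.5915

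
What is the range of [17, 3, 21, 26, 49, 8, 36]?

46

Step 1: Identify the maximum value: max = 49
Step 2: Identify the minimum value: min = 3
Step 3: Range = max - min = 49 - 3 = 46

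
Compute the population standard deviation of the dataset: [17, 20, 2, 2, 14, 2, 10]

7.1286

Step 1: Compute the mean: 9.5714
Step 2: Sum of squared deviations from the mean: 355.7143
Step 3: Population variance = 355.7143 / 7 = 50.8163
Step 4: Standard deviation = sqrt(50.8163) = 7.1286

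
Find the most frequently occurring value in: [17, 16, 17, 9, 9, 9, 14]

9

Step 1: Count the frequency of each value:
  9: appears 3 time(s)
  14: appears 1 time(s)
  16: appears 1 time(s)
  17: appears 2 time(s)
Step 2: The value 9 appears most frequently (3 times).
Step 3: Mode = 9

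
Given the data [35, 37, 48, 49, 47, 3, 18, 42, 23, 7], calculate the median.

36

Step 1: Sort the data in ascending order: [3, 7, 18, 23, 35, 37, 42, 47, 48, 49]
Step 2: The number of values is n = 10.
Step 3: Since n is even, the median is the average of positions 5 and 6:
  Median = (35 + 37) / 2 = 36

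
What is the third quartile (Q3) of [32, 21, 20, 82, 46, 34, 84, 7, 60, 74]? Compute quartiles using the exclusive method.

76

Step 1: Sort the data: [7, 20, 21, 32, 34, 46, 60, 74, 82, 84]
Step 2: n = 10
Step 3: Using the exclusive quartile method:
  Q1 = 20.75
  Q2 (median) = 40
  Q3 = 76
  IQR = Q3 - Q1 = 76 - 20.75 = 55.25
Step 4: Q3 = 76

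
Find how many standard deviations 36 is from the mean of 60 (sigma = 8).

-3

Step 1: Recall the z-score formula: z = (x - mu) / sigma
Step 2: Substitute values: z = (36 - 60) / 8
Step 3: z = -24 / 8 = -3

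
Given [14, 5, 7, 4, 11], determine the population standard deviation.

3.763

Step 1: Compute the mean: 8.2
Step 2: Sum of squared deviations from the mean: 70.8
Step 3: Population variance = 70.8 / 5 = 14.16
Step 4: Standard deviation = sqrt(14.16) = 3.763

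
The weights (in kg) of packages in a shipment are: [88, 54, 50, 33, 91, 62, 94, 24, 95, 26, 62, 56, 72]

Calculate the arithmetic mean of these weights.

62.0769

Step 1: Sum all values: 88 + 54 + 50 + 33 + 91 + 62 + 94 + 24 + 95 + 26 + 62 + 56 + 72 = 807
Step 2: Count the number of values: n = 13
Step 3: Mean = sum / n = 807 / 13 = 62.0769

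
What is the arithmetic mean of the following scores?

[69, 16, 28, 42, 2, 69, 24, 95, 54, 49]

44.8

Step 1: Sum all values: 69 + 16 + 28 + 42 + 2 + 69 + 24 + 95 + 54 + 49 = 448
Step 2: Count the number of values: n = 10
Step 3: Mean = sum / n = 448 / 10 = 44.8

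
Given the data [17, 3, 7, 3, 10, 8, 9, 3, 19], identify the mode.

3

Step 1: Count the frequency of each value:
  3: appears 3 time(s)
  7: appears 1 time(s)
  8: appears 1 time(s)
  9: appears 1 time(s)
  10: appears 1 time(s)
  17: appears 1 time(s)
  19: appears 1 time(s)
Step 2: The value 3 appears most frequently (3 times).
Step 3: Mode = 3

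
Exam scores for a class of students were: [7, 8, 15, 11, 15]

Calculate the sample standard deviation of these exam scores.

3.7683

Step 1: Compute the mean: 11.2
Step 2: Sum of squared deviations from the mean: 56.8
Step 3: Sample variance = 56.8 / 4 = 14.2
Step 4: Standard deviation = sqrt(14.2) = 3.7683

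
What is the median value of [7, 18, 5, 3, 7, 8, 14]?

7

Step 1: Sort the data in ascending order: [3, 5, 7, 7, 8, 14, 18]
Step 2: The number of values is n = 7.
Step 3: Since n is odd, the median is the middle value at position 4: 7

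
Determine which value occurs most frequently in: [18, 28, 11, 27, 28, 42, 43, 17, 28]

28

Step 1: Count the frequency of each value:
  11: appears 1 time(s)
  17: appears 1 time(s)
  18: appears 1 time(s)
  27: appears 1 time(s)
  28: appears 3 time(s)
  42: appears 1 time(s)
  43: appears 1 time(s)
Step 2: The value 28 appears most frequently (3 times).
Step 3: Mode = 28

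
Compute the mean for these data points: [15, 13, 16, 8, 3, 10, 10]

10.7143

Step 1: Sum all values: 15 + 13 + 16 + 8 + 3 + 10 + 10 = 75
Step 2: Count the number of values: n = 7
Step 3: Mean = sum / n = 75 / 7 = 10.7143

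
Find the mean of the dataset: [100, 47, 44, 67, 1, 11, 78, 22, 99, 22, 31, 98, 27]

49.7692

Step 1: Sum all values: 100 + 47 + 44 + 67 + 1 + 11 + 78 + 22 + 99 + 22 + 31 + 98 + 27 = 647
Step 2: Count the number of values: n = 13
Step 3: Mean = sum / n = 647 / 13 = 49.7692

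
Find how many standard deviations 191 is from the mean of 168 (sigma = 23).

1

Step 1: Recall the z-score formula: z = (x - mu) / sigma
Step 2: Substitute values: z = (191 - 168) / 23
Step 3: z = 23 / 23 = 1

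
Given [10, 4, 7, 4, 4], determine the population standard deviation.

2.4

Step 1: Compute the mean: 5.8
Step 2: Sum of squared deviations from the mean: 28.8
Step 3: Population variance = 28.8 / 5 = 5.76
Step 4: Standard deviation = sqrt(5.76) = 2.4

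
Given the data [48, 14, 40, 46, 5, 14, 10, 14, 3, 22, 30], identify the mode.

14

Step 1: Count the frequency of each value:
  3: appears 1 time(s)
  5: appears 1 time(s)
  10: appears 1 time(s)
  14: appears 3 time(s)
  22: appears 1 time(s)
  30: appears 1 time(s)
  40: appears 1 time(s)
  46: appears 1 time(s)
  48: appears 1 time(s)
Step 2: The value 14 appears most frequently (3 times).
Step 3: Mode = 14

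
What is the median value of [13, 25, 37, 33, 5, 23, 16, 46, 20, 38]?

24

Step 1: Sort the data in ascending order: [5, 13, 16, 20, 23, 25, 33, 37, 38, 46]
Step 2: The number of values is n = 10.
Step 3: Since n is even, the median is the average of positions 5 and 6:
  Median = (23 + 25) / 2 = 24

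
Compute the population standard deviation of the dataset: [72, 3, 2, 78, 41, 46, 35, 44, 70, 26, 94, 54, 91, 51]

27.7044

Step 1: Compute the mean: 50.5
Step 2: Sum of squared deviations from the mean: 10745.5
Step 3: Population variance = 10745.5 / 14 = 767.5357
Step 4: Standard deviation = sqrt(767.5357) = 27.7044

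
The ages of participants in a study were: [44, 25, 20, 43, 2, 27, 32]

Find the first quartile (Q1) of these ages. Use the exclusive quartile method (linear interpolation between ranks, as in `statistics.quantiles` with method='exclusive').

20

Step 1: Sort the data: [2, 20, 25, 27, 32, 43, 44]
Step 2: n = 7
Step 3: Using the exclusive quartile method:
  Q1 = 20
  Q2 (median) = 27
  Q3 = 43
  IQR = Q3 - Q1 = 43 - 20 = 23
Step 4: Q1 = 20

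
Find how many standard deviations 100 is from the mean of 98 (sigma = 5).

0.4

Step 1: Recall the z-score formula: z = (x - mu) / sigma
Step 2: Substitute values: z = (100 - 98) / 5
Step 3: z = 2 / 5 = 0.4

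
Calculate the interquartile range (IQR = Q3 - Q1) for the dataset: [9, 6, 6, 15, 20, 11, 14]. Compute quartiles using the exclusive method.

9

Step 1: Sort the data: [6, 6, 9, 11, 14, 15, 20]
Step 2: n = 7
Step 3: Using the exclusive quartile method:
  Q1 = 6
  Q2 (median) = 11
  Q3 = 15
  IQR = Q3 - Q1 = 15 - 6 = 9
Step 4: IQR = 9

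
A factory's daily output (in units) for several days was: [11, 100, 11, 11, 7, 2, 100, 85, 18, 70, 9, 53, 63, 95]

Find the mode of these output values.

11

Step 1: Count the frequency of each value:
  2: appears 1 time(s)
  7: appears 1 time(s)
  9: appears 1 time(s)
  11: appears 3 time(s)
  18: appears 1 time(s)
  53: appears 1 time(s)
  63: appears 1 time(s)
  70: appears 1 time(s)
  85: appears 1 time(s)
  95: appears 1 time(s)
  100: appears 2 time(s)
Step 2: The value 11 appears most frequently (3 times).
Step 3: Mode = 11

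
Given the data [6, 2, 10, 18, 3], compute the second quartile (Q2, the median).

6

Step 1: Sort the data: [2, 3, 6, 10, 18]
Step 2: n = 5
Step 3: Q2 is the median. Since n is odd, it is the middle value at position 3: 6
Step 4: Q2 = 6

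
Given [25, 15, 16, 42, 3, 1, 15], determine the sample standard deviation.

13.8409

Step 1: Compute the mean: 16.7143
Step 2: Sum of squared deviations from the mean: 1149.4286
Step 3: Sample variance = 1149.4286 / 6 = 191.5714
Step 4: Standard deviation = sqrt(191.5714) = 13.8409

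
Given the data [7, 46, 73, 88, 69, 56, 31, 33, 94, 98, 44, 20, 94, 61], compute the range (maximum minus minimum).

91

Step 1: Identify the maximum value: max = 98
Step 2: Identify the minimum value: min = 7
Step 3: Range = max - min = 98 - 7 = 91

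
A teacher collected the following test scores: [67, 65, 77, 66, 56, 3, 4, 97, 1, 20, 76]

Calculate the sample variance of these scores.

1201.6545

Step 1: Compute the mean: (67 + 65 + 77 + 66 + 56 + 3 + 4 + 97 + 1 + 20 + 76) / 11 = 48.3636
Step 2: Compute squared deviations from the mean:
  (67 - 48.3636)^2 = 347.314
  (65 - 48.3636)^2 = 276.7686
  (77 - 48.3636)^2 = 820.0413
  (66 - 48.3636)^2 = 311.0413
  (56 - 48.3636)^2 = 58.314
  (3 - 48.3636)^2 = 2057.8595
  (4 - 48.3636)^2 = 1968.1322
  (97 - 48.3636)^2 = 2365.4959
  (1 - 48.3636)^2 = 2243.314
  (20 - 48.3636)^2 = 804.4959
  (76 - 48.3636)^2 = 763.7686
Step 3: Sum of squared deviations = 12016.5455
Step 4: Sample variance = 12016.5455 / 10 = 1201.6545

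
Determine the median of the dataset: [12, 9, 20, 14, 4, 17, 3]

12

Step 1: Sort the data in ascending order: [3, 4, 9, 12, 14, 17, 20]
Step 2: The number of values is n = 7.
Step 3: Since n is odd, the median is the middle value at position 4: 12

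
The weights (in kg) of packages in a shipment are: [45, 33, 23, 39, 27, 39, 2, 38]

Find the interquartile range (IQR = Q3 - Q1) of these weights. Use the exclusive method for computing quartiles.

15

Step 1: Sort the data: [2, 23, 27, 33, 38, 39, 39, 45]
Step 2: n = 8
Step 3: Using the exclusive quartile method:
  Q1 = 24
  Q2 (median) = 35.5
  Q3 = 39
  IQR = Q3 - Q1 = 39 - 24 = 15
Step 4: IQR = 15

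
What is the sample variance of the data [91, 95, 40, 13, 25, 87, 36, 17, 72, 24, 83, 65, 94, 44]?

951.6703

Step 1: Compute the mean: (91 + 95 + 40 + 13 + 25 + 87 + 36 + 17 + 72 + 24 + 83 + 65 + 94 + 44) / 14 = 56.1429
Step 2: Compute squared deviations from the mean:
  (91 - 56.1429)^2 = 1215.0204
  (95 - 56.1429)^2 = 1509.8776
  (40 - 56.1429)^2 = 260.5918
  (13 - 56.1429)^2 = 1861.3061
  (25 - 56.1429)^2 = 969.8776
  (87 - 56.1429)^2 = 952.1633
  (36 - 56.1429)^2 = 405.7347
  (17 - 56.1429)^2 = 1532.1633
  (72 - 56.1429)^2 = 251.449
  (24 - 56.1429)^2 = 1033.1633
  (83 - 56.1429)^2 = 721.3061
  (65 - 56.1429)^2 = 78.449
  (94 - 56.1429)^2 = 1433.1633
  (44 - 56.1429)^2 = 147.449
Step 3: Sum of squared deviations = 12371.7143
Step 4: Sample variance = 12371.7143 / 13 = 951.6703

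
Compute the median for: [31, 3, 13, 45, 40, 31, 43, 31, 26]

31

Step 1: Sort the data in ascending order: [3, 13, 26, 31, 31, 31, 40, 43, 45]
Step 2: The number of values is n = 9.
Step 3: Since n is odd, the median is the middle value at position 5: 31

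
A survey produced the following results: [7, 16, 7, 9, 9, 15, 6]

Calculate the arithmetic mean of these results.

9.8571

Step 1: Sum all values: 7 + 16 + 7 + 9 + 9 + 15 + 6 = 69
Step 2: Count the number of values: n = 7
Step 3: Mean = sum / n = 69 / 7 = 9.8571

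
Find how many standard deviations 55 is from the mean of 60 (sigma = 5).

-1

Step 1: Recall the z-score formula: z = (x - mu) / sigma
Step 2: Substitute values: z = (55 - 60) / 5
Step 3: z = -5 / 5 = -1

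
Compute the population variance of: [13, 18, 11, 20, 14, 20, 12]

12.5306

Step 1: Compute the mean: (13 + 18 + 11 + 20 + 14 + 20 + 12) / 7 = 15.4286
Step 2: Compute squared deviations from the mean:
  (13 - 15.4286)^2 = 5.898
  (18 - 15.4286)^2 = 6.6122
  (11 - 15.4286)^2 = 19.6122
  (20 - 15.4286)^2 = 20.898
  (14 - 15.4286)^2 = 2.0408
  (20 - 15.4286)^2 = 20.898
  (12 - 15.4286)^2 = 11.7551
Step 3: Sum of squared deviations = 87.7143
Step 4: Population variance = 87.7143 / 7 = 12.5306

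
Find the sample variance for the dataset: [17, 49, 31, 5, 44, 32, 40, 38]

212.5714

Step 1: Compute the mean: (17 + 49 + 31 + 5 + 44 + 32 + 40 + 38) / 8 = 32
Step 2: Compute squared deviations from the mean:
  (17 - 32)^2 = 225
  (49 - 32)^2 = 289
  (31 - 32)^2 = 1
  (5 - 32)^2 = 729
  (44 - 32)^2 = 144
  (32 - 32)^2 = 0
  (40 - 32)^2 = 64
  (38 - 32)^2 = 36
Step 3: Sum of squared deviations = 1488
Step 4: Sample variance = 1488 / 7 = 212.5714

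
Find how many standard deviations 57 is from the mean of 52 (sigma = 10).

0.5

Step 1: Recall the z-score formula: z = (x - mu) / sigma
Step 2: Substitute values: z = (57 - 52) / 10
Step 3: z = 5 / 10 = 0.5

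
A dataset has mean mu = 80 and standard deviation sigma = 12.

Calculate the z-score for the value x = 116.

3

Step 1: Recall the z-score formula: z = (x - mu) / sigma
Step 2: Substitute values: z = (116 - 80) / 12
Step 3: z = 36 / 12 = 3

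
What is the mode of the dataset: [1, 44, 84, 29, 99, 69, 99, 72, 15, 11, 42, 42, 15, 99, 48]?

99

Step 1: Count the frequency of each value:
  1: appears 1 time(s)
  11: appears 1 time(s)
  15: appears 2 time(s)
  29: appears 1 time(s)
  42: appears 2 time(s)
  44: appears 1 time(s)
  48: appears 1 time(s)
  69: appears 1 time(s)
  72: appears 1 time(s)
  84: appears 1 time(s)
  99: appears 3 time(s)
Step 2: The value 99 appears most frequently (3 times).
Step 3: Mode = 99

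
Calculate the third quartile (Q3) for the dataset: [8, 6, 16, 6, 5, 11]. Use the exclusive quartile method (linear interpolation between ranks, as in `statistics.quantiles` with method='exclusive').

12.25

Step 1: Sort the data: [5, 6, 6, 8, 11, 16]
Step 2: n = 6
Step 3: Using the exclusive quartile method:
  Q1 = 5.75
  Q2 (median) = 7
  Q3 = 12.25
  IQR = Q3 - Q1 = 12.25 - 5.75 = 6.5
Step 4: Q3 = 12.25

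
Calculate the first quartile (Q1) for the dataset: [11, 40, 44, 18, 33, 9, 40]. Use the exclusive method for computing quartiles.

11

Step 1: Sort the data: [9, 11, 18, 33, 40, 40, 44]
Step 2: n = 7
Step 3: Using the exclusive quartile method:
  Q1 = 11
  Q2 (median) = 33
  Q3 = 40
  IQR = Q3 - Q1 = 40 - 11 = 29
Step 4: Q1 = 11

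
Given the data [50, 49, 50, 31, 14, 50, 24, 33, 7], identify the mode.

50

Step 1: Count the frequency of each value:
  7: appears 1 time(s)
  14: appears 1 time(s)
  24: appears 1 time(s)
  31: appears 1 time(s)
  33: appears 1 time(s)
  49: appears 1 time(s)
  50: appears 3 time(s)
Step 2: The value 50 appears most frequently (3 times).
Step 3: Mode = 50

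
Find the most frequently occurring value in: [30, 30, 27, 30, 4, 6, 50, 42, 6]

30

Step 1: Count the frequency of each value:
  4: appears 1 time(s)
  6: appears 2 time(s)
  27: appears 1 time(s)
  30: appears 3 time(s)
  42: appears 1 time(s)
  50: appears 1 time(s)
Step 2: The value 30 appears most frequently (3 times).
Step 3: Mode = 30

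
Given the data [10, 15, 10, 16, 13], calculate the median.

13

Step 1: Sort the data in ascending order: [10, 10, 13, 15, 16]
Step 2: The number of values is n = 5.
Step 3: Since n is odd, the median is the middle value at position 3: 13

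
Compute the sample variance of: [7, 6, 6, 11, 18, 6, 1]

28.4762

Step 1: Compute the mean: (7 + 6 + 6 + 11 + 18 + 6 + 1) / 7 = 7.8571
Step 2: Compute squared deviations from the mean:
  (7 - 7.8571)^2 = 0.7347
  (6 - 7.8571)^2 = 3.449
  (6 - 7.8571)^2 = 3.449
  (11 - 7.8571)^2 = 9.8776
  (18 - 7.8571)^2 = 102.8776
  (6 - 7.8571)^2 = 3.449
  (1 - 7.8571)^2 = 47.0204
Step 3: Sum of squared deviations = 170.8571
Step 4: Sample variance = 170.8571 / 6 = 28.4762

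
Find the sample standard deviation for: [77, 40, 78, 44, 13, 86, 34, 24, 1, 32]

28.8037

Step 1: Compute the mean: 42.9
Step 2: Sum of squared deviations from the mean: 7466.9
Step 3: Sample variance = 7466.9 / 9 = 829.6556
Step 4: Standard deviation = sqrt(829.6556) = 28.8037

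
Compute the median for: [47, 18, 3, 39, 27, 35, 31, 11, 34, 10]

29

Step 1: Sort the data in ascending order: [3, 10, 11, 18, 27, 31, 34, 35, 39, 47]
Step 2: The number of values is n = 10.
Step 3: Since n is even, the median is the average of positions 5 and 6:
  Median = (27 + 31) / 2 = 29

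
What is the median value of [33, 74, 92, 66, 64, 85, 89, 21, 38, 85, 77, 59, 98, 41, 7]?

66

Step 1: Sort the data in ascending order: [7, 21, 33, 38, 41, 59, 64, 66, 74, 77, 85, 85, 89, 92, 98]
Step 2: The number of values is n = 15.
Step 3: Since n is odd, the median is the middle value at position 8: 66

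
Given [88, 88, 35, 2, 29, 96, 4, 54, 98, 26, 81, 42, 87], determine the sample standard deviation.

35.2227

Step 1: Compute the mean: 56.1538
Step 2: Sum of squared deviations from the mean: 14887.6923
Step 3: Sample variance = 14887.6923 / 12 = 1240.641
Step 4: Standard deviation = sqrt(1240.641) = 35.2227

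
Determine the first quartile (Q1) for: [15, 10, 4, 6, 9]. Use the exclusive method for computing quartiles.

5

Step 1: Sort the data: [4, 6, 9, 10, 15]
Step 2: n = 5
Step 3: Using the exclusive quartile method:
  Q1 = 5
  Q2 (median) = 9
  Q3 = 12.5
  IQR = Q3 - Q1 = 12.5 - 5 = 7.5
Step 4: Q1 = 5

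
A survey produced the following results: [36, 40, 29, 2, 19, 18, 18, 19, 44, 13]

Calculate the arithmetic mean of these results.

23.8

Step 1: Sum all values: 36 + 40 + 29 + 2 + 19 + 18 + 18 + 19 + 44 + 13 = 238
Step 2: Count the number of values: n = 10
Step 3: Mean = sum / n = 238 / 10 = 23.8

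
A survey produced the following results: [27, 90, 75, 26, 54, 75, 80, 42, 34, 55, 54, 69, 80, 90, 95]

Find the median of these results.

69

Step 1: Sort the data in ascending order: [26, 27, 34, 42, 54, 54, 55, 69, 75, 75, 80, 80, 90, 90, 95]
Step 2: The number of values is n = 15.
Step 3: Since n is odd, the median is the middle value at position 8: 69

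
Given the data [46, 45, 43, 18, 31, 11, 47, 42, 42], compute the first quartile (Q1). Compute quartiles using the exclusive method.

24.5

Step 1: Sort the data: [11, 18, 31, 42, 42, 43, 45, 46, 47]
Step 2: n = 9
Step 3: Using the exclusive quartile method:
  Q1 = 24.5
  Q2 (median) = 42
  Q3 = 45.5
  IQR = Q3 - Q1 = 45.5 - 24.5 = 21
Step 4: Q1 = 24.5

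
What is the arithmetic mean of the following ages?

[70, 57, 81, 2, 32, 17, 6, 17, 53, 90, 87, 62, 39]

47.1538

Step 1: Sum all values: 70 + 57 + 81 + 2 + 32 + 17 + 6 + 17 + 53 + 90 + 87 + 62 + 39 = 613
Step 2: Count the number of values: n = 13
Step 3: Mean = sum / n = 613 / 13 = 47.1538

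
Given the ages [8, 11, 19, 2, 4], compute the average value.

8.8

Step 1: Sum all values: 8 + 11 + 19 + 2 + 4 = 44
Step 2: Count the number of values: n = 5
Step 3: Mean = sum / n = 44 / 5 = 8.8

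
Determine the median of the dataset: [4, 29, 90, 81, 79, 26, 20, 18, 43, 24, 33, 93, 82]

33

Step 1: Sort the data in ascending order: [4, 18, 20, 24, 26, 29, 33, 43, 79, 81, 82, 90, 93]
Step 2: The number of values is n = 13.
Step 3: Since n is odd, the median is the middle value at position 7: 33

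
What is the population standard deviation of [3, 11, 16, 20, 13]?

5.678

Step 1: Compute the mean: 12.6
Step 2: Sum of squared deviations from the mean: 161.2
Step 3: Population variance = 161.2 / 5 = 32.24
Step 4: Standard deviation = sqrt(32.24) = 5.678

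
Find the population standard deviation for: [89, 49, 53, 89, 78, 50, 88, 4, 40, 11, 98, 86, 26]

30.6911

Step 1: Compute the mean: 58.5385
Step 2: Sum of squared deviations from the mean: 12245.2308
Step 3: Population variance = 12245.2308 / 13 = 941.9408
Step 4: Standard deviation = sqrt(941.9408) = 30.6911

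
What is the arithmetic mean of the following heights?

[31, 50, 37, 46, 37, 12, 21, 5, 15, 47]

30.1

Step 1: Sum all values: 31 + 50 + 37 + 46 + 37 + 12 + 21 + 5 + 15 + 47 = 301
Step 2: Count the number of values: n = 10
Step 3: Mean = sum / n = 301 / 10 = 30.1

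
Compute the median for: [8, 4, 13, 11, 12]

11

Step 1: Sort the data in ascending order: [4, 8, 11, 12, 13]
Step 2: The number of values is n = 5.
Step 3: Since n is odd, the median is the middle value at position 3: 11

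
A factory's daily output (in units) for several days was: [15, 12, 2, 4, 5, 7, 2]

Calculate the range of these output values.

13

Step 1: Identify the maximum value: max = 15
Step 2: Identify the minimum value: min = 2
Step 3: Range = max - min = 15 - 2 = 13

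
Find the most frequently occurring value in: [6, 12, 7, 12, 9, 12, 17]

12

Step 1: Count the frequency of each value:
  6: appears 1 time(s)
  7: appears 1 time(s)
  9: appears 1 time(s)
  12: appears 3 time(s)
  17: appears 1 time(s)
Step 2: The value 12 appears most frequently (3 times).
Step 3: Mode = 12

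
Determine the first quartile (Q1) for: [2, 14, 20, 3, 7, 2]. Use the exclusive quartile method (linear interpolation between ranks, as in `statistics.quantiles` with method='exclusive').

2

Step 1: Sort the data: [2, 2, 3, 7, 14, 20]
Step 2: n = 6
Step 3: Using the exclusive quartile method:
  Q1 = 2
  Q2 (median) = 5
  Q3 = 15.5
  IQR = Q3 - Q1 = 15.5 - 2 = 13.5
Step 4: Q1 = 2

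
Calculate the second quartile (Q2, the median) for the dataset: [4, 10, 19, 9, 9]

9

Step 1: Sort the data: [4, 9, 9, 10, 19]
Step 2: n = 5
Step 3: Q2 is the median. Since n is odd, it is the middle value at position 3: 9
Step 4: Q2 = 9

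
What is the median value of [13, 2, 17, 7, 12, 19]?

12.5

Step 1: Sort the data in ascending order: [2, 7, 12, 13, 17, 19]
Step 2: The number of values is n = 6.
Step 3: Since n is even, the median is the average of positions 3 and 4:
  Median = (12 + 13) / 2 = 12.5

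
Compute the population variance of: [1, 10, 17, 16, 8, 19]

38.4722

Step 1: Compute the mean: (1 + 10 + 17 + 16 + 8 + 19) / 6 = 11.8333
Step 2: Compute squared deviations from the mean:
  (1 - 11.8333)^2 = 117.3611
  (10 - 11.8333)^2 = 3.3611
  (17 - 11.8333)^2 = 26.6944
  (16 - 11.8333)^2 = 17.3611
  (8 - 11.8333)^2 = 14.6944
  (19 - 11.8333)^2 = 51.3611
Step 3: Sum of squared deviations = 230.8333
Step 4: Population variance = 230.8333 / 6 = 38.4722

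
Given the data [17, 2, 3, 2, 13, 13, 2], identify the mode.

2

Step 1: Count the frequency of each value:
  2: appears 3 time(s)
  3: appears 1 time(s)
  13: appears 2 time(s)
  17: appears 1 time(s)
Step 2: The value 2 appears most frequently (3 times).
Step 3: Mode = 2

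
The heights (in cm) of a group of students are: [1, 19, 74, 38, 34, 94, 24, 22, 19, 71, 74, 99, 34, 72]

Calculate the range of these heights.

98

Step 1: Identify the maximum value: max = 99
Step 2: Identify the minimum value: min = 1
Step 3: Range = max - min = 99 - 1 = 98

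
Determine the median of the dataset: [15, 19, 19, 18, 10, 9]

16.5

Step 1: Sort the data in ascending order: [9, 10, 15, 18, 19, 19]
Step 2: The number of values is n = 6.
Step 3: Since n is even, the median is the average of positions 3 and 4:
  Median = (15 + 18) / 2 = 16.5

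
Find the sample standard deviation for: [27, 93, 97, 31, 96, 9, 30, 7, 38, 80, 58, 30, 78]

33.2186

Step 1: Compute the mean: 51.8462
Step 2: Sum of squared deviations from the mean: 13241.6923
Step 3: Sample variance = 13241.6923 / 12 = 1103.4744
Step 4: Standard deviation = sqrt(1103.4744) = 33.2186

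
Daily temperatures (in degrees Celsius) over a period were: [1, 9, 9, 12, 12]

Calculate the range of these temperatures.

11

Step 1: Identify the maximum value: max = 12
Step 2: Identify the minimum value: min = 1
Step 3: Range = max - min = 12 - 1 = 11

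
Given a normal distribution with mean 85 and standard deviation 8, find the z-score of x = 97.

1.5

Step 1: Recall the z-score formula: z = (x - mu) / sigma
Step 2: Substitute values: z = (97 - 85) / 8
Step 3: z = 12 / 8 = 1.5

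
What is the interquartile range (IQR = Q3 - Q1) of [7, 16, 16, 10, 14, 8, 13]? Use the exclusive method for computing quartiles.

8

Step 1: Sort the data: [7, 8, 10, 13, 14, 16, 16]
Step 2: n = 7
Step 3: Using the exclusive quartile method:
  Q1 = 8
  Q2 (median) = 13
  Q3 = 16
  IQR = Q3 - Q1 = 16 - 8 = 8
Step 4: IQR = 8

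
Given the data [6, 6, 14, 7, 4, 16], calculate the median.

6.5

Step 1: Sort the data in ascending order: [4, 6, 6, 7, 14, 16]
Step 2: The number of values is n = 6.
Step 3: Since n is even, the median is the average of positions 3 and 4:
  Median = (6 + 7) / 2 = 6.5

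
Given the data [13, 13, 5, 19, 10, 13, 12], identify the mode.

13

Step 1: Count the frequency of each value:
  5: appears 1 time(s)
  10: appears 1 time(s)
  12: appears 1 time(s)
  13: appears 3 time(s)
  19: appears 1 time(s)
Step 2: The value 13 appears most frequently (3 times).
Step 3: Mode = 13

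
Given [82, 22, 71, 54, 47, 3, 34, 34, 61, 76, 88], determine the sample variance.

719.2

Step 1: Compute the mean: (82 + 22 + 71 + 54 + 47 + 3 + 34 + 34 + 61 + 76 + 88) / 11 = 52
Step 2: Compute squared deviations from the mean:
  (82 - 52)^2 = 900
  (22 - 52)^2 = 900
  (71 - 52)^2 = 361
  (54 - 52)^2 = 4
  (47 - 52)^2 = 25
  (3 - 52)^2 = 2401
  (34 - 52)^2 = 324
  (34 - 52)^2 = 324
  (61 - 52)^2 = 81
  (76 - 52)^2 = 576
  (88 - 52)^2 = 1296
Step 3: Sum of squared deviations = 7192
Step 4: Sample variance = 7192 / 10 = 719.2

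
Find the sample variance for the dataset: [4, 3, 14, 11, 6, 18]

35.8667

Step 1: Compute the mean: (4 + 3 + 14 + 11 + 6 + 18) / 6 = 9.3333
Step 2: Compute squared deviations from the mean:
  (4 - 9.3333)^2 = 28.4444
  (3 - 9.3333)^2 = 40.1111
  (14 - 9.3333)^2 = 21.7778
  (11 - 9.3333)^2 = 2.7778
  (6 - 9.3333)^2 = 11.1111
  (18 - 9.3333)^2 = 75.1111
Step 3: Sum of squared deviations = 179.3333
Step 4: Sample variance = 179.3333 / 5 = 35.8667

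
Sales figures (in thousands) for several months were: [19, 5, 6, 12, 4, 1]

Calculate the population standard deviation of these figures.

5.9838

Step 1: Compute the mean: 7.8333
Step 2: Sum of squared deviations from the mean: 214.8333
Step 3: Population variance = 214.8333 / 6 = 35.8056
Step 4: Standard deviation = sqrt(35.8056) = 5.9838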